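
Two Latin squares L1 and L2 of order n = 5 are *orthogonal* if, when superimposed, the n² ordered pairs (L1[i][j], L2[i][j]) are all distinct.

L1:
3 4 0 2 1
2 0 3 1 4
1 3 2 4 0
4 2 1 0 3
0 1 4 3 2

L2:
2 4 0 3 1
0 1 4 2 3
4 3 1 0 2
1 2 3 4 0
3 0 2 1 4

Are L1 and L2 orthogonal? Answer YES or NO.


Form the n² = 25 superimposed pairs (L1[i][j], L2[i][j]), row by row (rows and columns indexed from 0):
row 0: (3,2) (4,4) (0,0) (2,3) (1,1)
row 1: (2,0) (0,1) (3,4) (1,2) (4,3)
row 2: (1,4) (3,3) (2,1) (4,0) (0,2)
row 3: (4,1) (2,2) (1,3) (0,4) (3,0)
row 4: (0,3) (1,0) (4,2) (3,1) (2,4)
Orthogonality requires all 25 pairs distinct.
Check by first coordinate: for each symbol s of L1, list the L2 entries in the n cells where L1 = s; they must all differ.
  L1 = 0: L2 entries (in reading order) 0, 1, 2, 4, 3 — all 5 distinct ✓
  L1 = 1: L2 entries (in reading order) 1, 2, 4, 3, 0 — all 5 distinct ✓
  L1 = 2: L2 entries (in reading order) 3, 0, 1, 2, 4 — all 5 distinct ✓
  L1 = 3: L2 entries (in reading order) 2, 4, 3, 0, 1 — all 5 distinct ✓
  L1 = 4: L2 entries (in reading order) 4, 3, 0, 1, 2 — all 5 distinct ✓
Every symbol of L1 meets every symbol of L2 exactly once, so all 25 pairs are distinct (25 of 25).
Conclusion: YES.

YES


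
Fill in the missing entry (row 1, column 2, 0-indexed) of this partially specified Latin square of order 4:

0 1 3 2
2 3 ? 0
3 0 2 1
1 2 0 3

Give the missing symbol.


Row 1 contains symbols [0, 2, 3] — missing [1].
Column 2 contains symbols [0, 2, 3] — missing [1].
The missing symbol must appear in both missing sets; intersection = [1].
Therefore the hidden value is 1.

Missing value = 1.


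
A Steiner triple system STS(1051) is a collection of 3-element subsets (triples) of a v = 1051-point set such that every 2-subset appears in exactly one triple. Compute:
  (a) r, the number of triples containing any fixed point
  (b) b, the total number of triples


An STS(v) is a 2-(v, 3, 1) BIBD: block size k = 3, λ = 1.
Replication: r(k − 1) = λ(v − 1) ⇒ r·2 = 1051 − 1 = 1050 ⇒ r = 525.
Block count: b = v(v − 1)/6 = 1051·1050/6 = 1103550/6 = 183925.

r = 525, b = 183925.


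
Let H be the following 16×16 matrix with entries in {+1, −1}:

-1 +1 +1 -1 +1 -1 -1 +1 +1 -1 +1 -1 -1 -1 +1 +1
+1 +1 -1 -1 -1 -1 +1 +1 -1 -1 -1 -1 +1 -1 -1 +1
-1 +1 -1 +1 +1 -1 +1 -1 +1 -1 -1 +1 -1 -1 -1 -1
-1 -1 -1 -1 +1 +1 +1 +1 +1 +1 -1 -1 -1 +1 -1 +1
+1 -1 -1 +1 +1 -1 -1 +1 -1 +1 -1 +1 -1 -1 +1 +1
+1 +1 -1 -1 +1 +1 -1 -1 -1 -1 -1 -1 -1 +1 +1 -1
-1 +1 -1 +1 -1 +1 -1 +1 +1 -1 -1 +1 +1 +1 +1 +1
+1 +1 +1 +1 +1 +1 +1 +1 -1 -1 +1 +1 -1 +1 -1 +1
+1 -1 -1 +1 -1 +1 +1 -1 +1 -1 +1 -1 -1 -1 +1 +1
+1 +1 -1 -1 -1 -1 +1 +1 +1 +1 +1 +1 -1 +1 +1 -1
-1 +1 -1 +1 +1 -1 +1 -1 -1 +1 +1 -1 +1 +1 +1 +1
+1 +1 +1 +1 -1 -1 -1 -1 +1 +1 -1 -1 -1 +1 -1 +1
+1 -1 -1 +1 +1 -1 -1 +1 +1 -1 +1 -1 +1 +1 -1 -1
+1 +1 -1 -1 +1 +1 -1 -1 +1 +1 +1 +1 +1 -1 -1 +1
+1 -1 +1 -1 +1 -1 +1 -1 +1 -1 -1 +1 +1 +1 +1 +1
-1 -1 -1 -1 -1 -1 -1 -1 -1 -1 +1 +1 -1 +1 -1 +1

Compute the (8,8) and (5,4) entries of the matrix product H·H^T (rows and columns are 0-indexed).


Row 4 of H: [1, -1, -1, 1, 1, -1, -1, 1, -1, 1, -1, 1, -1, -1, 1, 1].
Row 5 of H: [1, 1, -1, -1, 1, 1, -1, -1, -1, -1, -1, -1, -1, 1, 1, -1].
Row 8 of H: [1, -1, -1, 1, -1, 1, 1, -1, 1, -1, 1, -1, -1, -1, 1, 1].
(H·H^T)[8][8] = Σ_j H[8][j]·H[8][j] = (1)² + (-1)² + (-1)² + (1)² + (-1)² + (1)² + (1)² + (-1)² + (1)² + (-1)² + (1)² + (-1)² + (-1)² + (-1)² + (1)² + (1)² = 1 + 1 + 1 + 1 + 1 + 1 + 1 + 1 + 1 + 1 + 1 + 1 + 1 + 1 + 1 + 1 = 16.
(H·H^T)[5][4] = Σ_j H[5][j]·H[4][j] = (1)·(1) + (1)·(-1) + (-1)·(-1) + (-1)·(1) + (1)·(1) + (1)·(-1) + (-1)·(-1) + (-1)·(1) + (-1)·(-1) + (-1)·(1) + (-1)·(-1) + (-1)·(1) + (-1)·(-1) + (1)·(-1) + (1)·(1) + (-1)·(1) = 1 + -1 + 1 + -1 + 1 + -1 + 1 + -1 + 1 + -1 + 1 + -1 + 1 + -1 + 1 + -1 = 0.
So rows 5 and 4 are orthogonal; the diagonal entry equals n = 16.

(8,8) entry = 16; (5,4) entry = 0.


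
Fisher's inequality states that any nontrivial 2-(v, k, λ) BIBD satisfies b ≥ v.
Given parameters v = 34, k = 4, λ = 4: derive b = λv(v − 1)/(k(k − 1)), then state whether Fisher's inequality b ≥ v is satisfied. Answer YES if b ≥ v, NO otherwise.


b = λv(v − 1)/(k(k − 1)) = 4·34·33/(4·3) = 4488/12 = 374.
Compare with v = 34: b ≥ v, so Fisher's inequality holds.

YES


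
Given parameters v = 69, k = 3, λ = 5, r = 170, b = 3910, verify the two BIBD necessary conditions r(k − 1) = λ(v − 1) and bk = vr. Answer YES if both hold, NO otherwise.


Condition (i): r(k − 1) = 170·2 = 340; λ(v − 1) = 5·68 = 340. Match? YES.
Condition (ii): bk = 3910·3 = 11730; vr = 69·170 = 11730. Match? YES.
Both conditions hold? YES.

YES


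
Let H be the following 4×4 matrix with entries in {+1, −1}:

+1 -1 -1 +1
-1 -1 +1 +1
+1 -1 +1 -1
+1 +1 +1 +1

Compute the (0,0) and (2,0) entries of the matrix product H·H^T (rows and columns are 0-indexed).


Row 0 of H: [1, -1, -1, 1].
Row 2 of H: [1, -1, 1, -1].
(H·H^T)[0][0] = Σ_j H[0][j]·H[0][j] = (1)² + (-1)² + (-1)² + (1)² = 1 + 1 + 1 + 1 = 4.
(H·H^T)[2][0] = Σ_j H[2][j]·H[0][j] = (1)·(1) + (-1)·(-1) + (1)·(-1) + (-1)·(1) = 1 + 1 + -1 + -1 = 0.
So rows 2 and 0 are orthogonal; the diagonal entry equals n = 4.

(0,0) entry = 4; (2,0) entry = 0.


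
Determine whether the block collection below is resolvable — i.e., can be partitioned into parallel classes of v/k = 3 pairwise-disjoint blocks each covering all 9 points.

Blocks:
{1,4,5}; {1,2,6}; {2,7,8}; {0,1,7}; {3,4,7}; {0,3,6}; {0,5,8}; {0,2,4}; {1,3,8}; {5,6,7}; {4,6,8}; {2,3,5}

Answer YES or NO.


v = 9, block size k = 3, number of blocks = 12.
For resolvability, blocks must partition into parallel classes of size v/k = 3.
Total blocks must therefore be a multiple of 3: 12 = 3·4 + 0 ⇒ divisible ✓.
Greedy packing gives 4 candidate class(es). Each should be a full parallel class (size 3, covers all 9 points).
  Class 1 (3 blocks): {1,4,5}; {2,7,8}; {0,3,6}. Points covered: [0, 1, 2, 3, 4, 5, 6, 7, 8].
  Class 2 (3 blocks): {1,2,6}; {3,4,7}; {0,5,8}. Points covered: [0, 1, 2, 3, 4, 5, 6, 7, 8].
  Class 3 (3 blocks): {0,1,7}; {4,6,8}; {2,3,5}. Points covered: [0, 1, 2, 3, 4, 5, 6, 7, 8].
  Class 4 (3 blocks): {0,2,4}; {1,3,8}; {5,6,7}. Points covered: [0, 1, 2, 3, 4, 5, 6, 7, 8].
All classes full (size 3)? YES. All classes cover every point? YES.
Resolvable? YES.

YES


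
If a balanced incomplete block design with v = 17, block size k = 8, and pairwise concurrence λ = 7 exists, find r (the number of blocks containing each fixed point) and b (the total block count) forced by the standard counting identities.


Any 2-(v, k, λ) BIBD satisfies two necessary conditions:
  (i)  Each point sits in r blocks, and counting incidences through any fixed point gives r(k − 1) = λ(v − 1), so r = λ(v − 1)/(k − 1).
  (ii) Total incidences bk = vr, so b = vr/k.
Step 1: r = λ(v − 1)/(k − 1) = 7·(17 − 1)/(8 − 1) = 7·16/7 = 112/7 = 16.
Step 2: b = vr/k = 17·16/8 = 272/8 = 34.
Check integrality: r = 16 ∈ Z ✓, b = 34 ∈ Z ✓.
(These identities are necessary conditions: they determine r and b for any design with these parameters, but do not by themselves prove that one exists.)

r = 16, b = 34.


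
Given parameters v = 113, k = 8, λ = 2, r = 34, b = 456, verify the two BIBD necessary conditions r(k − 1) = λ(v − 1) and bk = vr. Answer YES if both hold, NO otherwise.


Condition (i): r(k − 1) = 34·7 = 238; λ(v − 1) = 2·112 = 224. Match? NO.
Condition (ii): bk = 456·8 = 3648; vr = 113·34 = 3842. Match? NO.
Both conditions hold? NO.

NO


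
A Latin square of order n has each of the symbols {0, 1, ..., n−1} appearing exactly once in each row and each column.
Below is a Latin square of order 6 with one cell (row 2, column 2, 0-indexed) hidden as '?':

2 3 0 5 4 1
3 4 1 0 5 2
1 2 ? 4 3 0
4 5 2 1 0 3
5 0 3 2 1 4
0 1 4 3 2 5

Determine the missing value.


Row 2 contains symbols [0, 1, 2, 3, 4] — missing [5].
Column 2 contains symbols [0, 1, 2, 3, 4] — missing [5].
The missing symbol must appear in both missing sets; intersection = [5].
Therefore the hidden value is 5.

Missing value = 5.


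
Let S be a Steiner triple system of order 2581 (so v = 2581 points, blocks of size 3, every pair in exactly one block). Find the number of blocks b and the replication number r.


An STS(v) is a 2-(v, 3, 1) BIBD: block size k = 3, λ = 1.
Replication: r(k − 1) = λ(v − 1) ⇒ r·2 = 2581 − 1 = 2580 ⇒ r = 1290.
Block count: bk = vr ⇒ b·3 = 2581·1290 = 3329490 ⇒ b = 1109830.

r = 1290, b = 1109830.


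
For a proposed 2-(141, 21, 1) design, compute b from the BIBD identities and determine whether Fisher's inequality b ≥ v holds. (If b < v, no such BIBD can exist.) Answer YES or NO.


b = λv(v − 1)/(k(k − 1)) = 1·141·140/(21·20) = 19740/420 = 47.
Compare with v = 141: b < v, so Fisher's inequality fails.

NO


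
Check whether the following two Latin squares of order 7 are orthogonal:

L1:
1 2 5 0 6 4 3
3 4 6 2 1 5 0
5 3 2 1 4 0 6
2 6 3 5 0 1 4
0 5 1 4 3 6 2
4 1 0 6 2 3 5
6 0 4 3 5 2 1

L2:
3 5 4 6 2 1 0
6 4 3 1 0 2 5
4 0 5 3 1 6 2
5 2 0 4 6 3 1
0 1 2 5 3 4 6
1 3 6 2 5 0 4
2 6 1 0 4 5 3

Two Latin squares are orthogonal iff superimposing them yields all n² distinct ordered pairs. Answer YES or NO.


Form the n² = 49 superimposed pairs (L1[i][j], L2[i][j]), row by row (rows and columns indexed from 0):
row 0: (1,3) (2,5) (5,4) (0,6) (6,2) (4,1) (3,0)
row 1: (3,6) (4,4) (6,3) (2,1) (1,0) (5,2) (0,5)
row 2: (5,4) (3,0) (2,5) (1,3) (4,1) (0,6) (6,2)
row 3: (2,5) (6,2) (3,0) (5,4) (0,6) (1,3) (4,1)
row 4: (0,0) (5,1) (1,2) (4,5) (3,3) (6,4) (2,6)
row 5: (4,1) (1,3) (0,6) (6,2) (2,5) (3,0) (5,4)
row 6: (6,2) (0,6) (4,1) (3,0) (5,4) (2,5) (1,3)
Orthogonality requires all 49 pairs distinct.
But the pair (5,4) repeats: cell (0,2) has L1 = 5, L2 = 4, and cell (2,0) has L1 = 5, L2 = 4.
A repeated pair means some other pair never occurs (only 21 distinct pairs out of 49), so the squares are not orthogonal.
Conclusion: NO.

NO


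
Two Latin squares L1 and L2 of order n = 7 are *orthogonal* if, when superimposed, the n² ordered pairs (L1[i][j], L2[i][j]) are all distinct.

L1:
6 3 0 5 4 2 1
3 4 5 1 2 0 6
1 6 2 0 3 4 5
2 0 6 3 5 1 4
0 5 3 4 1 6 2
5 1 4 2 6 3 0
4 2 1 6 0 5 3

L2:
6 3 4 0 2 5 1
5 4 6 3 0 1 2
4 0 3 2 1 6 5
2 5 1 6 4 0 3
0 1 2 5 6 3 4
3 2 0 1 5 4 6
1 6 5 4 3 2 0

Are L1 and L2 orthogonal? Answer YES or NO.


Form the n² = 49 superimposed pairs (L1[i][j], L2[i][j]), row by row (rows and columns indexed from 0):
row 0: (6,6) (3,3) (0,4) (5,0) (4,2) (2,5) (1,1)
row 1: (3,5) (4,4) (5,6) (1,3) (2,0) (0,1) (6,2)
row 2: (1,4) (6,0) (2,3) (0,2) (3,1) (4,6) (5,5)
row 3: (2,2) (0,5) (6,1) (3,6) (5,4) (1,0) (4,3)
row 4: (0,0) (5,1) (3,2) (4,5) (1,6) (6,3) (2,4)
row 5: (5,3) (1,2) (4,0) (2,1) (6,5) (3,4) (0,6)
row 6: (4,1) (2,6) (1,5) (6,4) (0,3) (5,2) (3,0)
Orthogonality requires all 49 pairs distinct.
Check by first coordinate: for each symbol s of L1, list the L2 entries in the n cells where L1 = s; they must all differ.
  L1 = 0: L2 entries (in reading order) 4, 1, 2, 5, 0, 6, 3 — all 7 distinct ✓
  L1 = 1: L2 entries (in reading order) 1, 3, 4, 0, 6, 2, 5 — all 7 distinct ✓
  L1 = 2: L2 entries (in reading order) 5, 0, 3, 2, 4, 1, 6 — all 7 distinct ✓
  L1 = 3: L2 entries (in reading order) 3, 5, 1, 6, 2, 4, 0 — all 7 distinct ✓
  L1 = 4: L2 entries (in reading order) 2, 4, 6, 3, 5, 0, 1 — all 7 distinct ✓
  L1 = 5: L2 entries (in reading order) 0, 6, 5, 4, 1, 3, 2 — all 7 distinct ✓
  L1 = 6: L2 entries (in reading order) 6, 2, 0, 1, 3, 5, 4 — all 7 distinct ✓
Every symbol of L1 meets every symbol of L2 exactly once, so all 49 pairs are distinct (49 of 49).
Conclusion: YES.

YES


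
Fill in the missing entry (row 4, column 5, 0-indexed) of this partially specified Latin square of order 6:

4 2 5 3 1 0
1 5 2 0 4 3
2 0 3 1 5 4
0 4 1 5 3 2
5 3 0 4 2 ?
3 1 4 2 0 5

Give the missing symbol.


Row 4 contains symbols [0, 2, 3, 4, 5] — missing [1].
Column 5 contains symbols [0, 2, 3, 4, 5] — missing [1].
The missing symbol must appear in both missing sets; intersection = [1].
Therefore the hidden value is 1.

Missing value = 1.


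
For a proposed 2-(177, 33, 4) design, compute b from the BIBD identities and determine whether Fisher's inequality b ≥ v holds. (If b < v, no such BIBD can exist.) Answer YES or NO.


b = λv(v − 1)/(k(k − 1)) = 4·177·176/(33·32) = 124608/1056 = 118.
Compare with v = 177: b < v, so Fisher's inequality fails.

NO


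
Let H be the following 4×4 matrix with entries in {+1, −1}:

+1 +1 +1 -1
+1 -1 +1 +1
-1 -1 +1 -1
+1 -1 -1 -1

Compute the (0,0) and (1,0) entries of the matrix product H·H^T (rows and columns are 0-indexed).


Row 0 of H: [1, 1, 1, -1].
Row 1 of H: [1, -1, 1, 1].
(H·H^T)[0][0] = Σ_j H[0][j]·H[0][j] = (1)² + (1)² + (1)² + (-1)² = 1 + 1 + 1 + 1 = 4.
(H·H^T)[1][0] = Σ_j H[1][j]·H[0][j] = (1)·(1) + (-1)·(1) + (1)·(1) + (1)·(-1) = 1 + -1 + 1 + -1 = 0.
So rows 1 and 0 are orthogonal; the diagonal entry equals n = 4.

(0,0) entry = 4; (1,0) entry = 0.


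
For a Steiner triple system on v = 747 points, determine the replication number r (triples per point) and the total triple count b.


An STS(v) is a 2-(v, 3, 1) BIBD: block size k = 3, λ = 1.
Replication: r(k − 1) = λ(v − 1) ⇒ r·2 = 747 − 1 = 746 ⇒ r = 373.
Block count: bk = vr ⇒ b·3 = 747·373 = 278631 ⇒ b = 92877.

r = 373, b = 92877.


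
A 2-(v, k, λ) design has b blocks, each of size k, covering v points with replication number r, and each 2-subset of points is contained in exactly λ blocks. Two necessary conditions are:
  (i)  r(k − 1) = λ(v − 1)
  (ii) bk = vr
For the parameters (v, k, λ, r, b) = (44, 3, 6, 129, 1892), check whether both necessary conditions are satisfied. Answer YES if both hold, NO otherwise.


Condition (i): r(k − 1) = 129·2 = 258; λ(v − 1) = 6·43 = 258. Match? YES.
Condition (ii): bk = 1892·3 = 5676; vr = 44·129 = 5676. Match? YES.
Both conditions hold? YES.

YES


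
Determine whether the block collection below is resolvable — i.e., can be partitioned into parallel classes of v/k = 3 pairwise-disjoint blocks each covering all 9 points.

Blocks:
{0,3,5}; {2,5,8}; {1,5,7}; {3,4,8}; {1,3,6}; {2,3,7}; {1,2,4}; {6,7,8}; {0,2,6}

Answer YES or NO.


v = 9, block size k = 3, number of blocks = 9.
For resolvability, blocks must partition into parallel classes of size v/k = 3.
Total blocks must therefore be a multiple of 3: 9 = 3·3 + 0 ⇒ divisible ✓.
Consider block {2,5,8}. The only other block(s) in the collection disjoint from it are {1,3,6} — just 1 block(s). Any parallel class containing {2,5,8} would need 2 other blocks each disjoint from it, so no parallel class of size 3 can contain {2,5,8}.
Since every block must belong to some parallel class in a resolution, the collection cannot be partitioned into parallel classes.
Resolvable? NO.

NO


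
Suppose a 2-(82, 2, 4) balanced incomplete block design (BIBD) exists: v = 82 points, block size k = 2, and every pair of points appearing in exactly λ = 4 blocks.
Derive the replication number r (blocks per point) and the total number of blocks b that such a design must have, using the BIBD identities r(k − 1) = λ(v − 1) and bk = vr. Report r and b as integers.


Any 2-(v, k, λ) BIBD satisfies two necessary conditions:
  (i)  Each point sits in r blocks, and counting incidences through any fixed point gives r(k − 1) = λ(v − 1), so r = λ(v − 1)/(k − 1).
  (ii) Total incidences bk = vr, so b = vr/k.
Step 1: r = λ(v − 1)/(k − 1) = 4·(82 − 1)/(2 − 1) = 4·81/1 = 324/1 = 324.
Step 2: b = vr/k = 82·324/2 = 26568/2 = 13284.
Check integrality: r = 324 ∈ Z ✓, b = 13284 ∈ Z ✓.
(These identities are necessary conditions: they determine r and b for any design with these parameters, but do not by themselves prove that one exists.)

r = 324, b = 13284.


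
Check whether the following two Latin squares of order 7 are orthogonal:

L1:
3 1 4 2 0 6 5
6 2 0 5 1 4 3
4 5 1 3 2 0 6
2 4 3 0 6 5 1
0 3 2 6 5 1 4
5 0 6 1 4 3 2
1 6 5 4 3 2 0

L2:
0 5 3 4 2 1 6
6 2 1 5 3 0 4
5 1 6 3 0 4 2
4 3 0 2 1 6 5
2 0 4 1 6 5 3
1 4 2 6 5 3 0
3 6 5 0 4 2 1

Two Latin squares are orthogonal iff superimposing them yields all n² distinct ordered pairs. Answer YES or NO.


Form the n² = 49 superimposed pairs (L1[i][j], L2[i][j]), row by row (rows and columns indexed from 0):
row 0: (3,0) (1,5) (4,3) (2,4) (0,2) (6,1) (5,6)
row 1: (6,6) (2,2) (0,1) (5,5) (1,3) (4,0) (3,4)
row 2: (4,5) (5,1) (1,6) (3,3) (2,0) (0,4) (6,2)
row 3: (2,4) (4,3) (3,0) (0,2) (6,1) (5,6) (1,5)
row 4: (0,2) (3,0) (2,4) (6,1) (5,6) (1,5) (4,3)
row 5: (5,1) (0,4) (6,2) (1,6) (4,5) (3,3) (2,0)
row 6: (1,3) (6,6) (5,5) (4,0) (3,4) (2,2) (0,1)
Orthogonality requires all 49 pairs distinct.
But the pair (2,4) repeats: cell (0,3) has L1 = 2, L2 = 4, and cell (3,0) has L1 = 2, L2 = 4.
A repeated pair means some other pair never occurs (only 21 distinct pairs out of 49), so the squares are not orthogonal.
Conclusion: NO.

NO


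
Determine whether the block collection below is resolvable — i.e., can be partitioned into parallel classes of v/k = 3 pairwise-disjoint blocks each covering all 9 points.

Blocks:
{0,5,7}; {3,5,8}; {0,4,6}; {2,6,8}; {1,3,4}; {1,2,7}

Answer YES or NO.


v = 9, block size k = 3, number of blocks = 6.
For resolvability, blocks must partition into parallel classes of size v/k = 3.
Total blocks must therefore be a multiple of 3: 6 = 3·2 + 0 ⇒ divisible ✓.
Greedy packing gives 2 candidate class(es). Each should be a full parallel class (size 3, covers all 9 points).
  Class 1 (3 blocks): {0,5,7}; {2,6,8}; {1,3,4}. Points covered: [0, 1, 2, 3, 4, 5, 6, 7, 8].
  Class 2 (3 blocks): {3,5,8}; {0,4,6}; {1,2,7}. Points covered: [0, 1, 2, 3, 4, 5, 6, 7, 8].
All classes full (size 3)? YES. All classes cover every point? YES.
Resolvable? YES.

YES


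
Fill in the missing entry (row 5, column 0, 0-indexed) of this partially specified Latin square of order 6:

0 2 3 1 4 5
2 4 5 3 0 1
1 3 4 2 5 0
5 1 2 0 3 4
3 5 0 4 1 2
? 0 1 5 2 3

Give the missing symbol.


Row 5 contains symbols [0, 1, 2, 3, 5] — missing [4].
Column 0 contains symbols [0, 1, 2, 3, 5] — missing [4].
The missing symbol must appear in both missing sets; intersection = [4].
Therefore the hidden value is 4.

Missing value = 4.


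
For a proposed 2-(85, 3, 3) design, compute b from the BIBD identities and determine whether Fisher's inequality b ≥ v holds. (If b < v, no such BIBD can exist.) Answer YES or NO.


b = λv(v − 1)/(k(k − 1)) = 3·85·84/(3·2) = 21420/6 = 3570.
Compare with v = 85: b ≥ v, so Fisher's inequality holds.

YES


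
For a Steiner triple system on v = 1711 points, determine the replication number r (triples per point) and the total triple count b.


An STS(v) is a 2-(v, 3, 1) BIBD: block size k = 3, λ = 1.
Replication: r(k − 1) = λ(v − 1) ⇒ r·2 = 1711 − 1 = 1710 ⇒ r = 855.
Block count: bk = vr ⇒ b·3 = 1711·855 = 1462905 ⇒ b = 487635.
(Check via b = v(v − 1)/6 = 1711·1710/6 = 2925810/6 = 487635.)

r = 855, b = 487635.


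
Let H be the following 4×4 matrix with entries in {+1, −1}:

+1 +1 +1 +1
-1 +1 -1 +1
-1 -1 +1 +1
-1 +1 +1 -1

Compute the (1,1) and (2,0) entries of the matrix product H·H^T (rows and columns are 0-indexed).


Row 0 of H: [1, 1, 1, 1].
Row 1 of H: [-1, 1, -1, 1].
Row 2 of H: [-1, -1, 1, 1].
(H·H^T)[1][1] = Σ_j H[1][j]·H[1][j] = (-1)² + (1)² + (-1)² + (1)² = 1 + 1 + 1 + 1 = 4.
(H·H^T)[2][0] = Σ_j H[2][j]·H[0][j] = (-1)·(1) + (-1)·(1) + (1)·(1) + (1)·(1) = -1 + -1 + 1 + 1 = 0.
So rows 2 and 0 are orthogonal; the diagonal entry equals n = 4.

(1,1) entry = 4; (2,0) entry = 0.


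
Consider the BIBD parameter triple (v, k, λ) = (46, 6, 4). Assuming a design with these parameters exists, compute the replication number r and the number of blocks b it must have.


Any 2-(v, k, λ) BIBD satisfies two necessary conditions:
  (i)  Each point sits in r blocks, and counting incidences through any fixed point gives r(k − 1) = λ(v − 1), so r = λ(v − 1)/(k − 1).
  (ii) Total incidences bk = vr, so b = vr/k.
Step 1: r = λ(v − 1)/(k − 1) = 4·(46 − 1)/(6 − 1) = 4·45/5 = 180/5 = 36.
Step 2: b = vr/k = 46·36/6 = 1656/6 = 276.
Check integrality: r = 36 ∈ Z ✓, b = 276 ∈ Z ✓.
(These identities are necessary conditions: they determine r and b for any design with these parameters, but do not by themselves prove that one exists.)

r = 36, b = 276.


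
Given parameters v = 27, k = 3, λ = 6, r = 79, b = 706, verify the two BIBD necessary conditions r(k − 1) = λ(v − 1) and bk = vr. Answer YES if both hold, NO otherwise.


Condition (i): r(k − 1) = 79·2 = 158; λ(v − 1) = 6·26 = 156. Match? NO.
Condition (ii): bk = 706·3 = 2118; vr = 27·79 = 2133. Match? NO.
Both conditions hold? NO.

NO


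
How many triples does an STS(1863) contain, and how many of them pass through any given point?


An STS(v) is a 2-(v, 3, 1) BIBD: block size k = 3, λ = 1.
Replication: r(k − 1) = λ(v − 1) ⇒ r·2 = 1863 − 1 = 1862 ⇒ r = 931.
Block count: bk = vr ⇒ b·3 = 1863·931 = 1734453 ⇒ b = 578151.
(Check via b = v(v − 1)/6 = 1863·1862/6 = 3468906/6 = 578151.)

r = 931, b = 578151.


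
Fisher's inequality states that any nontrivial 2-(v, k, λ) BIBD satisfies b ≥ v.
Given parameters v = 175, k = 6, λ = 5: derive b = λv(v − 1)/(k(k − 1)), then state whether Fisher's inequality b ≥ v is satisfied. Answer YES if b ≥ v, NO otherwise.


r = λ(v − 1)/(k − 1) = 5·174/5 = 174.
b = vr/k = 175·174/6 = 5075.
Fisher's inequality: b ≥ v ⇔ 5075 ≥ 175? YES.

YES


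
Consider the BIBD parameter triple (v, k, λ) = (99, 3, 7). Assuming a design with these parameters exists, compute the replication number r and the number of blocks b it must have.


Any 2-(v, k, λ) BIBD satisfies two necessary conditions:
  (i)  Each point sits in r blocks, and counting incidences through any fixed point gives r(k − 1) = λ(v − 1), so r = λ(v − 1)/(k − 1).
  (ii) Total incidences bk = vr, so b = vr/k.
Step 1: r = λ(v − 1)/(k − 1) = 7·(99 − 1)/(3 − 1) = 7·98/2 = 686/2 = 343.
Step 2: b = vr/k = 99·343/3 = 33957/3 = 11319.
Check integrality: r = 343 ∈ Z ✓, b = 11319 ∈ Z ✓.
(These identities are necessary conditions: they determine r and b for any design with these parameters, but do not by themselves prove that one exists.)

r = 343, b = 11319.


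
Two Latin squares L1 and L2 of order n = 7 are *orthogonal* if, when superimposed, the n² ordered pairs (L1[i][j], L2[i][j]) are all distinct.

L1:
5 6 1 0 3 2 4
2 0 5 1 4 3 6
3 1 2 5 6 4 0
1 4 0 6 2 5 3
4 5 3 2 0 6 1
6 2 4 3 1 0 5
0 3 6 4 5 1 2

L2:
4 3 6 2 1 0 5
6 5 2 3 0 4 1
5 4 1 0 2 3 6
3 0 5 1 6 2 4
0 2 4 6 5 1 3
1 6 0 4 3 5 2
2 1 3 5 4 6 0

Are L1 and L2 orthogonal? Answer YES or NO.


Form the n² = 49 superimposed pairs (L1[i][j], L2[i][j]), row by row (rows and columns indexed from 0):
row 0: (5,4) (6,3) (1,6) (0,2) (3,1) (2,0) (4,5)
row 1: (2,6) (0,5) (5,2) (1,3) (4,0) (3,4) (6,1)
row 2: (3,5) (1,4) (2,1) (5,0) (6,2) (4,3) (0,6)
row 3: (1,3) (4,0) (0,5) (6,1) (2,6) (5,2) (3,4)
row 4: (4,0) (5,2) (3,4) (2,6) (0,5) (6,1) (1,3)
row 5: (6,1) (2,6) (4,0) (3,4) (1,3) (0,5) (5,2)
row 6: (0,2) (3,1) (6,3) (4,5) (5,4) (1,6) (2,0)
Orthogonality requires all 49 pairs distinct.
But the pair (1,3) repeats: cell (1,3) has L1 = 1, L2 = 3, and cell (3,0) has L1 = 1, L2 = 3.
A repeated pair means some other pair never occurs (only 21 distinct pairs out of 49), so the squares are not orthogonal.
Conclusion: NO.

NO


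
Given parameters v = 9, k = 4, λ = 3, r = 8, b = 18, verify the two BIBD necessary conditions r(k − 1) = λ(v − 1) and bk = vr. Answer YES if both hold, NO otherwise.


Condition (i): r(k − 1) = 8·3 = 24; λ(v − 1) = 3·8 = 24. Match? YES.
Condition (ii): bk = 18·4 = 72; vr = 9·8 = 72. Match? YES.
Both conditions hold? YES.

YES


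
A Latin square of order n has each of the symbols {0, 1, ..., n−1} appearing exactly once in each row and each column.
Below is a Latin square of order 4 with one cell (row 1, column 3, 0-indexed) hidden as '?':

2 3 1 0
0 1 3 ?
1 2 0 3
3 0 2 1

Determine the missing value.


Row 1 contains symbols [0, 1, 3] — missing [2].
Column 3 contains symbols [0, 1, 3] — missing [2].
The missing symbol must appear in both missing sets; intersection = [2].
Therefore the hidden value is 2.

Missing value = 2.


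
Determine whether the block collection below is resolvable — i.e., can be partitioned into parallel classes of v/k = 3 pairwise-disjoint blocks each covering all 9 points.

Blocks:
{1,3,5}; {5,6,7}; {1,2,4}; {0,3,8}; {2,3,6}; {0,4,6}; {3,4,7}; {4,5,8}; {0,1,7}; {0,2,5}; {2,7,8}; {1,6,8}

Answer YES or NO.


v = 9, block size k = 3, number of blocks = 12.
For resolvability, blocks must partition into parallel classes of size v/k = 3.
Total blocks must therefore be a multiple of 3: 12 = 3·4 + 0 ⇒ divisible ✓.
Greedy packing gives 4 candidate class(es). Each should be a full parallel class (size 3, covers all 9 points).
  Class 1 (3 blocks): {1,3,5}; {0,4,6}; {2,7,8}. Points covered: [0, 1, 2, 3, 4, 5, 6, 7, 8].
  Class 2 (3 blocks): {5,6,7}; {1,2,4}; {0,3,8}. Points covered: [0, 1, 2, 3, 4, 5, 6, 7, 8].
  Class 3 (3 blocks): {2,3,6}; {4,5,8}; {0,1,7}. Points covered: [0, 1, 2, 3, 4, 5, 6, 7, 8].
  Class 4 (3 blocks): {3,4,7}; {0,2,5}; {1,6,8}. Points covered: [0, 1, 2, 3, 4, 5, 6, 7, 8].
All classes full (size 3)? YES. All classes cover every point? YES.
Resolvable? YES.

YES


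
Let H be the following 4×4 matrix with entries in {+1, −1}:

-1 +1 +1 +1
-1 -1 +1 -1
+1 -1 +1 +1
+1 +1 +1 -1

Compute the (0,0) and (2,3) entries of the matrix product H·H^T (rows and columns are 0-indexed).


Row 0 of H: [-1, 1, 1, 1].
Row 2 of H: [1, -1, 1, 1].
Row 3 of H: [1, 1, 1, -1].
(H·H^T)[0][0] = Σ_j H[0][j]·H[0][j] = (-1)² + (1)² + (1)² + (1)² = 1 + 1 + 1 + 1 = 4.
(H·H^T)[2][3] = Σ_j H[2][j]·H[3][j] = (1)·(1) + (-1)·(1) + (1)·(1) + (1)·(-1) = 1 + -1 + 1 + -1 = 0.
So rows 2 and 3 are orthogonal; the diagonal entry equals n = 4.

(0,0) entry = 4; (2,3) entry = 0.


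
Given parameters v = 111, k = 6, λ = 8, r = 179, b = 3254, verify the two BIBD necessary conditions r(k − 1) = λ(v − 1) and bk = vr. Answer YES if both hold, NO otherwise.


Condition (i): r(k − 1) = 179·5 = 895; λ(v − 1) = 8·110 = 880. Match? NO.
Condition (ii): bk = 3254·6 = 19524; vr = 111·179 = 19869. Match? NO.
Both conditions hold? NO.

NO


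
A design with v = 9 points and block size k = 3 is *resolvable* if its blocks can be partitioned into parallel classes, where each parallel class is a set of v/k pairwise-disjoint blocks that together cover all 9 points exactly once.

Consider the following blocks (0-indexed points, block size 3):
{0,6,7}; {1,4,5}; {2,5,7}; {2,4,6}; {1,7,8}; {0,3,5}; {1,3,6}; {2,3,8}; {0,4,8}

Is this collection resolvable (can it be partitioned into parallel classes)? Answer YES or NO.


v = 9, block size k = 3, number of blocks = 9.
For resolvability, blocks must partition into parallel classes of size v/k = 3.
Total blocks must therefore be a multiple of 3: 9 = 3·3 + 0 ⇒ divisible ✓.
Greedy packing gives 3 candidate class(es). Each should be a full parallel class (size 3, covers all 9 points).
  Class 1 (3 blocks): {0,6,7}; {1,4,5}; {2,3,8}. Points covered: [0, 1, 2, 3, 4, 5, 6, 7, 8].
  Class 2 (3 blocks): {2,5,7}; {1,3,6}; {0,4,8}. Points covered: [0, 1, 2, 3, 4, 5, 6, 7, 8].
  Class 3 (3 blocks): {2,4,6}; {1,7,8}; {0,3,5}. Points covered: [0, 1, 2, 3, 4, 5, 6, 7, 8].
All classes full (size 3)? YES. All classes cover every point? YES.
Resolvable? YES.

YES


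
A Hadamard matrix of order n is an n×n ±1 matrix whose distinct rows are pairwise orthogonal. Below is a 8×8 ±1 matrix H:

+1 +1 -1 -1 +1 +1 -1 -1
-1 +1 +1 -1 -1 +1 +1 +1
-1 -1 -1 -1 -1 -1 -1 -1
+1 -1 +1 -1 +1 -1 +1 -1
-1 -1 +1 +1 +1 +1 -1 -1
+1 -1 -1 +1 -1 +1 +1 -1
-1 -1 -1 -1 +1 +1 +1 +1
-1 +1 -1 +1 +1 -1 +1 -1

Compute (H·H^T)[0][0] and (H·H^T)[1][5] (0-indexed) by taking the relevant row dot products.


Row 0 of H: [1, 1, -1, -1, 1, 1, -1, -1].
Row 1 of H: [-1, 1, 1, -1, -1, 1, 1, 1].
Row 5 of H: [1, -1, -1, 1, -1, 1, 1, -1].
(H·H^T)[0][0] = Σ_j H[0][j]·H[0][j] = (1)² + (1)² + (-1)² + (-1)² + (1)² + (1)² + (-1)² + (-1)² = 1 + 1 + 1 + 1 + 1 + 1 + 1 + 1 = 8.
(H·H^T)[1][5] = Σ_j H[1][j]·H[5][j] = (-1)·(1) + (1)·(-1) + (1)·(-1) + (-1)·(1) + (-1)·(-1) + (1)·(1) + (1)·(1) + (1)·(-1) = -1 + -1 + -1 + -1 + 1 + 1 + 1 + -1 = -2.
Rows 1 and 5 are not orthogonal (dot product = -2 ≠ 0), so H is not a Hadamard matrix.

(0,0) entry = 8; (1,5) entry = -2.


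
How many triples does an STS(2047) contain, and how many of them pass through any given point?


An STS(v) is a 2-(v, 3, 1) BIBD: block size k = 3, λ = 1.
Replication: r(k − 1) = λ(v − 1) ⇒ r·2 = 2047 − 1 = 2046 ⇒ r = 1023.
Block count: bk = vr ⇒ b·3 = 2047·1023 = 2094081 ⇒ b = 698027.
(Check via b = v(v − 1)/6 = 2047·2046/6 = 4188162/6 = 698027.)

r = 1023, b = 698027.


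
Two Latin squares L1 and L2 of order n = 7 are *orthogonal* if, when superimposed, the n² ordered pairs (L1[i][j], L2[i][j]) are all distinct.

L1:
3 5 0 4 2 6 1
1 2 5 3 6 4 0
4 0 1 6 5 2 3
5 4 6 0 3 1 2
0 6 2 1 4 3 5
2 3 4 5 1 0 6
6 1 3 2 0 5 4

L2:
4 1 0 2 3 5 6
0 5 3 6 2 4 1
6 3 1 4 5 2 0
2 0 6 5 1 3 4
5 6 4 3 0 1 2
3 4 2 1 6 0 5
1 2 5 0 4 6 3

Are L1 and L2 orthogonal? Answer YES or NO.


Form the n² = 49 superimposed pairs (L1[i][j], L2[i][j]), row by row (rows and columns indexed from 0):
row 0: (3,4) (5,1) (0,0) (4,2) (2,3) (6,5) (1,6)
row 1: (1,0) (2,5) (5,3) (3,6) (6,2) (4,4) (0,1)
row 2: (4,6) (0,3) (1,1) (6,4) (5,5) (2,2) (3,0)
row 3: (5,2) (4,0) (6,6) (0,5) (3,1) (1,3) (2,4)
row 4: (0,5) (6,6) (2,4) (1,3) (4,0) (3,1) (5,2)
row 5: (2,3) (3,4) (4,2) (5,1) (1,6) (0,0) (6,5)
row 6: (6,1) (1,2) (3,5) (2,0) (0,4) (5,6) (4,3)
Orthogonality requires all 49 pairs distinct.
But the pair (0,5) repeats: cell (3,3) has L1 = 0, L2 = 5, and cell (4,0) has L1 = 0, L2 = 5.
A repeated pair means some other pair never occurs (only 35 distinct pairs out of 49), so the squares are not orthogonal.
Conclusion: NO.

NO


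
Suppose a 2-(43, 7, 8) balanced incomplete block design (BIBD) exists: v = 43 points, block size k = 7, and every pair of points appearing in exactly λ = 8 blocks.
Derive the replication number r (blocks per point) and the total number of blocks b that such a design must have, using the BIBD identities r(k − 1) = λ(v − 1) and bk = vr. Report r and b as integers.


Any 2-(v, k, λ) BIBD satisfies two necessary conditions:
  (i)  Each point sits in r blocks, and counting incidences through any fixed point gives r(k − 1) = λ(v − 1), so r = λ(v − 1)/(k − 1).
  (ii) Total incidences bk = vr, so b = vr/k.
Step 1: r = λ(v − 1)/(k − 1) = 8·(43 − 1)/(7 − 1) = 8·42/6 = 336/6 = 56.
Step 2: b = vr/k = 43·56/7 = 2408/7 = 344.
Check integrality: r = 56 ∈ Z ✓, b = 344 ∈ Z ✓.
(These identities are necessary conditions: they determine r and b for any design with these parameters, but do not by themselves prove that one exists.)

r = 56, b = 344.


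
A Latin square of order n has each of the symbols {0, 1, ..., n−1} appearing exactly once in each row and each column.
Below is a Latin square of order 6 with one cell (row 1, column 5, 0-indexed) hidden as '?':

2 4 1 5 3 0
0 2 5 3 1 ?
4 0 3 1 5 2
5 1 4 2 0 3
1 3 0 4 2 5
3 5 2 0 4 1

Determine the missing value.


Row 1 contains symbols [0, 1, 2, 3, 5] — missing [4].
Column 5 contains symbols [0, 1, 2, 3, 5] — missing [4].
The missing symbol must appear in both missing sets; intersection = [4].
Therefore the hidden value is 4.

Missing value = 4.


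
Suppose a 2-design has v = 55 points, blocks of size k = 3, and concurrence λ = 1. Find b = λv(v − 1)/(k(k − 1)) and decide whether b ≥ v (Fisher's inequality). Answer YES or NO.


b = λv(v − 1)/(k(k − 1)) = 1·55·54/(3·2) = 2970/6 = 495.
Compare with v = 55: b ≥ v, so Fisher's inequality holds.

YES


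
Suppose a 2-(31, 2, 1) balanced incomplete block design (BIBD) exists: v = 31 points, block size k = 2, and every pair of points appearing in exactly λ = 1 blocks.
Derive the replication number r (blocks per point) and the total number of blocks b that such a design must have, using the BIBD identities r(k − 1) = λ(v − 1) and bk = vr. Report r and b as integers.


Any 2-(v, k, λ) BIBD satisfies two necessary conditions:
  (i)  Each point sits in r blocks, and counting incidences through any fixed point gives r(k − 1) = λ(v − 1), so r = λ(v − 1)/(k − 1).
  (ii) Total incidences bk = vr, so b = vr/k.
Step 1: r = λ(v − 1)/(k − 1) = 1·(31 − 1)/(2 − 1) = 1·30/1 = 30/1 = 30.
Step 2: b = vr/k = 31·30/2 = 930/2 = 465.
Check integrality: r = 30 ∈ Z ✓, b = 465 ∈ Z ✓.
(These identities are necessary conditions: they determine r and b for any design with these parameters, but do not by themselves prove that one exists.)

r = 30, b = 465.


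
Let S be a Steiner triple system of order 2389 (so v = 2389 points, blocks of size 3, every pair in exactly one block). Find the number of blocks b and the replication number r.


An STS(v) is a 2-(v, 3, 1) BIBD: block size k = 3, λ = 1.
Replication: r(k − 1) = λ(v − 1) ⇒ r·2 = 2389 − 1 = 2388 ⇒ r = 1194.
Block count: b = v(v − 1)/6 = 2389·2388/6 = 5704932/6 = 950822.
(Check via bk = vr: 950822·3 = 2852466 = 2389·1194 = 2852466 ✓.)

r = 1194, b = 950822.


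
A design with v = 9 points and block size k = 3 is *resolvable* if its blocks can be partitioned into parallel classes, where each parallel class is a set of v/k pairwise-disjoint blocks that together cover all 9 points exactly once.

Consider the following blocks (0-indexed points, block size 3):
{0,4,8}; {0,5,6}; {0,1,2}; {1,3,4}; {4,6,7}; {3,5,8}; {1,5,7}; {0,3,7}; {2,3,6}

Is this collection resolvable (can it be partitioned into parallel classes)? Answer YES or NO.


v = 9, block size k = 3, number of blocks = 9.
For resolvability, blocks must partition into parallel classes of size v/k = 3.
Total blocks must therefore be a multiple of 3: 9 = 3·3 + 0 ⇒ divisible ✓.
Consider block {0,5,6}. The only other block(s) in the collection disjoint from it are {1,3,4} — just 1 block(s). Any parallel class containing {0,5,6} would need 2 other blocks each disjoint from it, so no parallel class of size 3 can contain {0,5,6}.
Since every block must belong to some parallel class in a resolution, the collection cannot be partitioned into parallel classes.
Resolvable? NO.

NO


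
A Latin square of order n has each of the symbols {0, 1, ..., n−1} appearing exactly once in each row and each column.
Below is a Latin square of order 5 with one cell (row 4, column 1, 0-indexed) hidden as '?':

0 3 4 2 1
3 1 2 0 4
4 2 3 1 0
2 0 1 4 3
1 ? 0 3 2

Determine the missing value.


Row 4 contains symbols [0, 1, 2, 3] — missing [4].
Column 1 contains symbols [0, 1, 2, 3] — missing [4].
The missing symbol must appear in both missing sets; intersection = [4].
Therefore the hidden value is 4.

Missing value = 4.


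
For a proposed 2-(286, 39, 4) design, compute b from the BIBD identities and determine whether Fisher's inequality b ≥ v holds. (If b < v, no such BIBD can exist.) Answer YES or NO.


r = λ(v − 1)/(k − 1) = 4·285/38 = 30.
b = vr/k = 286·30/39 = 220.
Fisher's inequality: b ≥ v ⇔ 220 ≥ 286? NO.

NO


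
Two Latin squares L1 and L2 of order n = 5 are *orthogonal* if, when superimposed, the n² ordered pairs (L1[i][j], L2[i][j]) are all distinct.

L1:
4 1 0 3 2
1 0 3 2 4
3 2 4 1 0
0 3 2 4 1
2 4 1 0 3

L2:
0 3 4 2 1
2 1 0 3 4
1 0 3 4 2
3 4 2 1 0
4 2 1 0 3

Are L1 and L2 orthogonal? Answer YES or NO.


Form the n² = 25 superimposed pairs (L1[i][j], L2[i][j]), row by row (rows and columns indexed from 0):
row 0: (4,0) (1,3) (0,4) (3,2) (2,1)
row 1: (1,2) (0,1) (3,0) (2,3) (4,4)
row 2: (3,1) (2,0) (4,3) (1,4) (0,2)
row 3: (0,3) (3,4) (2,2) (4,1) (1,0)
row 4: (2,4) (4,2) (1,1) (0,0) (3,3)
Orthogonality requires all 25 pairs distinct.
Check by first coordinate: for each symbol s of L1, list the L2 entries in the n cells where L1 = s; they must all differ.
  L1 = 0: L2 entries (in reading order) 4, 1, 2, 3, 0 — all 5 distinct ✓
  L1 = 1: L2 entries (in reading order) 3, 2, 4, 0, 1 — all 5 distinct ✓
  L1 = 2: L2 entries (in reading order) 1, 3, 0, 2, 4 — all 5 distinct ✓
  L1 = 3: L2 entries (in reading order) 2, 0, 1, 4, 3 — all 5 distinct ✓
  L1 = 4: L2 entries (in reading order) 0, 4, 3, 1, 2 — all 5 distinct ✓
Every symbol of L1 meets every symbol of L2 exactly once, so all 25 pairs are distinct (25 of 25).
Conclusion: YES.

YES


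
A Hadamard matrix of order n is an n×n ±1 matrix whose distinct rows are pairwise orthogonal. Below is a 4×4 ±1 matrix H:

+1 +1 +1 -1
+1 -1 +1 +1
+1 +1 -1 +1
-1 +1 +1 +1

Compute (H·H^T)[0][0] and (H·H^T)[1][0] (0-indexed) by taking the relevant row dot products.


Row 0 of H: [1, 1, 1, -1].
Row 1 of H: [1, -1, 1, 1].
(H·H^T)[0][0] = Σ_j H[0][j]·H[0][j] = (1)² + (1)² + (1)² + (-1)² = 1 + 1 + 1 + 1 = 4.
(H·H^T)[1][0] = Σ_j H[1][j]·H[0][j] = (1)·(1) + (-1)·(1) + (1)·(1) + (1)·(-1) = 1 + -1 + 1 + -1 = 0.
So rows 1 and 0 are orthogonal; the diagonal entry equals n = 4.

(0,0) entry = 4; (1,0) entry = 0.


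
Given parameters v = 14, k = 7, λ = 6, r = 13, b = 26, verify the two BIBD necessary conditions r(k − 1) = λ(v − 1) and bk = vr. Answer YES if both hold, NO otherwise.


Condition (i): r(k − 1) = 13·6 = 78; λ(v − 1) = 6·13 = 78. Match? YES.
Condition (ii): bk = 26·7 = 182; vr = 14·13 = 182. Match? YES.
Both conditions hold? YES.

YES


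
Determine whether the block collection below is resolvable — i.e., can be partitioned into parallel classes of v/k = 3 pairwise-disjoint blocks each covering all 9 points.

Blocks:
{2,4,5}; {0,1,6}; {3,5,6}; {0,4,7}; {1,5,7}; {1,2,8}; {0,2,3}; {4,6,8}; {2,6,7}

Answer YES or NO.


v = 9, block size k = 3, number of blocks = 9.
For resolvability, blocks must partition into parallel classes of size v/k = 3.
Total blocks must therefore be a multiple of 3: 9 = 3·3 + 0 ⇒ divisible ✓.
Consider block {2,4,5}. The only other block(s) in the collection disjoint from it are {0,1,6} — just 1 block(s). Any parallel class containing {2,4,5} would need 2 other blocks each disjoint from it, so no parallel class of size 3 can contain {2,4,5}.
Since every block must belong to some parallel class in a resolution, the collection cannot be partitioned into parallel classes.
Resolvable? NO.

NO


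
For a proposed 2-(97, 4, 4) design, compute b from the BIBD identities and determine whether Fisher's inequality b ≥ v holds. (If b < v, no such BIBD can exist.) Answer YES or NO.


b = λv(v − 1)/(k(k − 1)) = 4·97·96/(4·3) = 37248/12 = 3104.
Compare with v = 97: b ≥ v, so Fisher's inequality holds.

YES


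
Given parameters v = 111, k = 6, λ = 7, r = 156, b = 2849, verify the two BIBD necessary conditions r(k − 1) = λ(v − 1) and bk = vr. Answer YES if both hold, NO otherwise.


Condition (i): r(k − 1) = 156·5 = 780; λ(v − 1) = 7·110 = 770. Match? NO.
Condition (ii): bk = 2849·6 = 17094; vr = 111·156 = 17316. Match? NO.
Both conditions hold? NO.

NO


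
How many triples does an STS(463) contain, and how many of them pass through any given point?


An STS(v) is a 2-(v, 3, 1) BIBD: block size k = 3, λ = 1.
Replication: r(k − 1) = λ(v − 1) ⇒ r·2 = 463 − 1 = 462 ⇒ r = 231.
Block count: bk = vr ⇒ b·3 = 463·231 = 106953 ⇒ b = 35651.
(Check via b = v(v − 1)/6 = 463·462/6 = 213906/6 = 35651.)

r = 231, b = 35651.


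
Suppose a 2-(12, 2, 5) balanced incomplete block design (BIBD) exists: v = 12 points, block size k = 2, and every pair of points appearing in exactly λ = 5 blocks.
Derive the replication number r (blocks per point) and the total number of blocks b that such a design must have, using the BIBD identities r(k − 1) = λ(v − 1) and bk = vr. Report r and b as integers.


Any 2-(v, k, λ) BIBD satisfies two necessary conditions:
  (i)  Each point sits in r blocks, and counting incidences through any fixed point gives r(k − 1) = λ(v − 1), so r = λ(v − 1)/(k − 1).
  (ii) Total incidences bk = vr, so b = vr/k.
Step 1: r = λ(v − 1)/(k − 1) = 5·(12 − 1)/(2 − 1) = 5·11/1 = 55/1 = 55.
Step 2: b = vr/k = 12·55/2 = 660/2 = 330.
Check integrality: r = 55 ∈ Z ✓, b = 330 ∈ Z ✓.
(These identities are necessary conditions: they determine r and b for any design with these parameters, but do not by themselves prove that one exists.)

r = 55, b = 330.
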